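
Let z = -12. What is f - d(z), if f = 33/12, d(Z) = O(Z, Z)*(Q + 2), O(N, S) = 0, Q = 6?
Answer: 11/4 ≈ 2.7500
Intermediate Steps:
d(Z) = 0 (d(Z) = 0*(6 + 2) = 0*8 = 0)
f = 11/4 (f = 33*(1/12) = 11/4 ≈ 2.7500)
f - d(z) = 11/4 - 1*0 = 11/4 + 0 = 11/4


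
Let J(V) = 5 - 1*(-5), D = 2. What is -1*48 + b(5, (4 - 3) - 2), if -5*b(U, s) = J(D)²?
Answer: -68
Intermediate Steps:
J(V) = 10 (J(V) = 5 + 5 = 10)
b(U, s) = -20 (b(U, s) = -⅕*10² = -⅕*100 = -20)
-1*48 + b(5, (4 - 3) - 2) = -1*48 - 20 = -48 - 20 = -68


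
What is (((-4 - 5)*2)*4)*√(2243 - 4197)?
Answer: -72*I*√1954 ≈ -3182.7*I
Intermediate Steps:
(((-4 - 5)*2)*4)*√(2243 - 4197) = (-9*2*4)*√(-1954) = (-18*4)*(I*√1954) = -72*I*√1954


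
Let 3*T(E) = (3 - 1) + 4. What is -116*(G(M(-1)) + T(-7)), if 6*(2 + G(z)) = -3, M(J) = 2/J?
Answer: 58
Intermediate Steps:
G(z) = -5/2 (G(z) = -2 + (1/6)*(-3) = -2 - 1/2 = -5/2)
T(E) = 2 (T(E) = ((3 - 1) + 4)/3 = (2 + 4)/3 = (1/3)*6 = 2)
-116*(G(M(-1)) + T(-7)) = -116*(-5/2 + 2) = -116*(-1/2) = 58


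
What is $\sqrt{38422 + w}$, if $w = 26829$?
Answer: $\sqrt{65251} \approx 255.44$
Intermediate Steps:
$\sqrt{38422 + w} = \sqrt{38422 + 26829} = \sqrt{65251}$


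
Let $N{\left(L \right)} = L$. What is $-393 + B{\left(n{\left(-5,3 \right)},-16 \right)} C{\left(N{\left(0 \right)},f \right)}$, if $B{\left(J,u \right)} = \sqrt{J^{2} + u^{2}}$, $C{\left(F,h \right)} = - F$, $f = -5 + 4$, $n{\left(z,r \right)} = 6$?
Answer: $-393$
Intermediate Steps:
$f = -1$
$-393 + B{\left(n{\left(-5,3 \right)},-16 \right)} C{\left(N{\left(0 \right)},f \right)} = -393 + \sqrt{6^{2} + \left(-16\right)^{2}} \left(\left(-1\right) 0\right) = -393 + \sqrt{36 + 256} \cdot 0 = -393 + \sqrt{292} \cdot 0 = -393 + 2 \sqrt{73} \cdot 0 = -393 + 0 = -393$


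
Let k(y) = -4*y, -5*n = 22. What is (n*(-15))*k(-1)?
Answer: 264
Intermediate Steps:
n = -22/5 (n = -1/5*22 = -22/5 ≈ -4.4000)
(n*(-15))*k(-1) = (-22/5*(-15))*(-4*(-1)) = 66*4 = 264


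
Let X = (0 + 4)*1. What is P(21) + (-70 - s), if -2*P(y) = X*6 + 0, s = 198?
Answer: -280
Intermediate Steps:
X = 4 (X = 4*1 = 4)
P(y) = -12 (P(y) = -(4*6 + 0)/2 = -(24 + 0)/2 = -1/2*24 = -12)
P(21) + (-70 - s) = -12 + (-70 - 1*198) = -12 + (-70 - 198) = -12 - 268 = -280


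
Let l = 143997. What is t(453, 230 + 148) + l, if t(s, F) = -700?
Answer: 143297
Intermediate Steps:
t(453, 230 + 148) + l = -700 + 143997 = 143297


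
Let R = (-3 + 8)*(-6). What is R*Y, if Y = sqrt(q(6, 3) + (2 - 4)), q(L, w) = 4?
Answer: -30*sqrt(2) ≈ -42.426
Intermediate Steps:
Y = sqrt(2) (Y = sqrt(4 + (2 - 4)) = sqrt(4 - 2) = sqrt(2) ≈ 1.4142)
R = -30 (R = 5*(-6) = -30)
R*Y = -30*sqrt(2)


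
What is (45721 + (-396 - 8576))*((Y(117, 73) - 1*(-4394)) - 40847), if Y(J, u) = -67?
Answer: -1342073480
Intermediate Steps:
(45721 + (-396 - 8576))*((Y(117, 73) - 1*(-4394)) - 40847) = (45721 + (-396 - 8576))*((-67 - 1*(-4394)) - 40847) = (45721 - 8972)*((-67 + 4394) - 40847) = 36749*(4327 - 40847) = 36749*(-36520) = -1342073480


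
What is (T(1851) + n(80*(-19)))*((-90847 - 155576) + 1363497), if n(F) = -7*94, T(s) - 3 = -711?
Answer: -1525923084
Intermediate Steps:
T(s) = -708 (T(s) = 3 - 711 = -708)
n(F) = -658
(T(1851) + n(80*(-19)))*((-90847 - 155576) + 1363497) = (-708 - 658)*((-90847 - 155576) + 1363497) = -1366*(-246423 + 1363497) = -1366*1117074 = -1525923084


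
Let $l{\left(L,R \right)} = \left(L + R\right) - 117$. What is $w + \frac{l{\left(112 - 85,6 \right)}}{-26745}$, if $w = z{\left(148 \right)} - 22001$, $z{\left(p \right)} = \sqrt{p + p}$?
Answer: $- \frac{196138887}{8915} + 2 \sqrt{74} \approx -21984.0$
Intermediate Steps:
$l{\left(L,R \right)} = -117 + L + R$
$z{\left(p \right)} = \sqrt{2} \sqrt{p}$ ($z{\left(p \right)} = \sqrt{2 p} = \sqrt{2} \sqrt{p}$)
$w = -22001 + 2 \sqrt{74}$ ($w = \sqrt{2} \sqrt{148} - 22001 = \sqrt{2} \cdot 2 \sqrt{37} - 22001 = 2 \sqrt{74} - 22001 = -22001 + 2 \sqrt{74} \approx -21984.0$)
$w + \frac{l{\left(112 - 85,6 \right)}}{-26745} = \left(-22001 + 2 \sqrt{74}\right) + \frac{-117 + \left(112 - 85\right) + 6}{-26745} = \left(-22001 + 2 \sqrt{74}\right) + \left(-117 + \left(112 - 85\right) + 6\right) \left(- \frac{1}{26745}\right) = \left(-22001 + 2 \sqrt{74}\right) + \left(-117 + 27 + 6\right) \left(- \frac{1}{26745}\right) = \left(-22001 + 2 \sqrt{74}\right) - - \frac{28}{8915} = \left(-22001 + 2 \sqrt{74}\right) + \frac{28}{8915} = - \frac{196138887}{8915} + 2 \sqrt{74}$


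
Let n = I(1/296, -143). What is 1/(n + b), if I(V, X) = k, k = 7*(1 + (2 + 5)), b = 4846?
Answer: 1/4902 ≈ 0.00020400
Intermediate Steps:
k = 56 (k = 7*(1 + 7) = 7*8 = 56)
I(V, X) = 56
n = 56
1/(n + b) = 1/(56 + 4846) = 1/4902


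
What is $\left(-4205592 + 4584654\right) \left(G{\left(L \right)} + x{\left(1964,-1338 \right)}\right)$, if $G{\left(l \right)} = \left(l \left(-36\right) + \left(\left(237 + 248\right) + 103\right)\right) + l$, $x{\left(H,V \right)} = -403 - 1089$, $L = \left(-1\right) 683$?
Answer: $8718805062$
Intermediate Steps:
$L = -683$
$x{\left(H,V \right)} = -1492$
$G{\left(l \right)} = 588 - 35 l$ ($G{\left(l \right)} = \left(- 36 l + \left(485 + 103\right)\right) + l = \left(- 36 l + 588\right) + l = \left(588 - 36 l\right) + l = 588 - 35 l$)
$\left(-4205592 + 4584654\right) \left(G{\left(L \right)} + x{\left(1964,-1338 \right)}\right) = \left(-4205592 + 4584654\right) \left(\left(588 - -23905\right) - 1492\right) = 379062 \left(\left(588 + 23905\right) - 1492\right) = 379062 \left(24493 - 1492\right) = 379062 \cdot 23001 = 8718805062$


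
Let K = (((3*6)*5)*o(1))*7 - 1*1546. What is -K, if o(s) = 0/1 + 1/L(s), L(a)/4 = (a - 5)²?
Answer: 49157/32 ≈ 1536.2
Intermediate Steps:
L(a) = 4*(-5 + a)² (L(a) = 4*(a - 5)² = 4*(-5 + a)²)
o(s) = 1/(4*(-5 + s)²) (o(s) = 0/1 + 1/(4*(-5 + s)²) = 0*1 + 1*(1/(4*(-5 + s)²)) = 0 + 1/(4*(-5 + s)²) = 1/(4*(-5 + s)²))
K = -49157/32 (K = (((3*6)*5)*(1/(4*(-5 + 1)²)))*7 - 1*1546 = ((18*5)*((¼)/(-4)²))*7 - 1546 = (90*((¼)*(1/16)))*7 - 1546 = (90*(1/64))*7 - 1546 = (45/32)*7 - 1546 = 315/32 - 1546 = -49157/32 ≈ -1536.2)
-K = -1*(-49157/32) = 49157/32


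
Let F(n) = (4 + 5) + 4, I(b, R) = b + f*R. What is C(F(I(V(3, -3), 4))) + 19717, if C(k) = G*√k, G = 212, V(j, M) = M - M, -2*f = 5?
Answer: 19717 + 212*√13 ≈ 20481.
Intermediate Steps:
f = -5/2 (f = -½*5 = -5/2 ≈ -2.5000)
V(j, M) = 0
I(b, R) = b - 5*R/2
F(n) = 13 (F(n) = 9 + 4 = 13)
C(k) = 212*√k
C(F(I(V(3, -3), 4))) + 19717 = 212*√13 + 19717 = 19717 + 212*√13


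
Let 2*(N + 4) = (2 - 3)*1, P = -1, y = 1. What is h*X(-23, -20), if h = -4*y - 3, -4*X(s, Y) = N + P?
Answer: -77/8 ≈ -9.6250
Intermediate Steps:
N = -9/2 (N = -4 + ((2 - 3)*1)/2 = -4 + (-1*1)/2 = -4 + (1/2)*(-1) = -4 - 1/2 = -9/2 ≈ -4.5000)
X(s, Y) = 11/8 (X(s, Y) = -(-9/2 - 1)/4 = -1/4*(-11/2) = 11/8)
h = -7 (h = -4*1 - 3 = -4 - 3 = -7)
h*X(-23, -20) = -7*11/8 = -77/8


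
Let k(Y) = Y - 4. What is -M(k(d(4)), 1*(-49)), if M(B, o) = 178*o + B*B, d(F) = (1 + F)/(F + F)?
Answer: 557479/64 ≈ 8710.6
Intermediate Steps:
d(F) = (1 + F)/(2*F) (d(F) = (1 + F)/((2*F)) = (1 + F)*(1/(2*F)) = (1 + F)/(2*F))
k(Y) = -4 + Y
M(B, o) = B² + 178*o (M(B, o) = 178*o + B² = B² + 178*o)
-M(k(d(4)), 1*(-49)) = -((-4 + (½)*(1 + 4)/4)² + 178*(1*(-49))) = -((-4 + (½)*(¼)*5)² + 178*(-49)) = -((-4 + 5/8)² - 8722) = -((-27/8)² - 8722) = -(729/64 - 8722) = -1*(-557479/64) = 557479/64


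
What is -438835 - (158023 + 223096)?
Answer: -819954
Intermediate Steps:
-438835 - (158023 + 223096) = -438835 - 1*381119 = -438835 - 381119 = -819954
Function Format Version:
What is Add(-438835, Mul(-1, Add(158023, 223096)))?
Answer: -819954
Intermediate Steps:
Add(-438835, Mul(-1, Add(158023, 223096))) = Add(-438835, Mul(-1, 381119)) = Add(-438835, -381119) = -819954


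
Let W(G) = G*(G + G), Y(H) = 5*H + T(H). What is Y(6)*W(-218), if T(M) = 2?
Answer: 3041536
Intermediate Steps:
Y(H) = 2 + 5*H (Y(H) = 5*H + 2 = 2 + 5*H)
W(G) = 2*G² (W(G) = G*(2*G) = 2*G²)
Y(6)*W(-218) = (2 + 5*6)*(2*(-218)²) = (2 + 30)*(2*47524) = 32*95048 = 3041536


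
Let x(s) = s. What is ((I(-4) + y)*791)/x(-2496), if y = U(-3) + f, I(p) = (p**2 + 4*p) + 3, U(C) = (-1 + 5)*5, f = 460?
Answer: -127351/832 ≈ -153.07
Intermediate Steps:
U(C) = 20 (U(C) = 4*5 = 20)
I(p) = 3 + p**2 + 4*p
y = 480 (y = 20 + 460 = 480)
((I(-4) + y)*791)/x(-2496) = (((3 + (-4)**2 + 4*(-4)) + 480)*791)/(-2496) = (((3 + 16 - 16) + 480)*791)*(-1/2496) = ((3 + 480)*791)*(-1/2496) = (483*791)*(-1/2496) = 382053*(-1/2496) = -127351/832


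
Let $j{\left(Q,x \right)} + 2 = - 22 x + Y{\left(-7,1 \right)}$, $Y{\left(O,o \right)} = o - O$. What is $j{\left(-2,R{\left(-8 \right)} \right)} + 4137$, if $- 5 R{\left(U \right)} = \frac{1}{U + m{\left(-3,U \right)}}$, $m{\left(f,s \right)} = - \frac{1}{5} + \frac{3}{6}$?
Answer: $\frac{28997}{7} \approx 4142.4$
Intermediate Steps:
$m{\left(f,s \right)} = \frac{3}{10}$ ($m{\left(f,s \right)} = \left(-1\right) \frac{1}{5} + 3 \cdot \frac{1}{6} = - \frac{1}{5} + \frac{1}{2} = \frac{3}{10}$)
$R{\left(U \right)} = - \frac{1}{5 \left(\frac{3}{10} + U\right)}$ ($R{\left(U \right)} = - \frac{1}{5 \left(U + \frac{3}{10}\right)} = - \frac{1}{5 \left(\frac{3}{10} + U\right)}$)
$j{\left(Q,x \right)} = 6 - 22 x$ ($j{\left(Q,x \right)} = -2 - \left(-8 + 22 x\right) = 6 - 22 x$)
$j{\left(-2,R{\left(-8 \right)} \right)} + 4137 = \left(6 - 22 \left(- \frac{2}{3 + 10 \left(-8\right)}\right)\right) + 4137 = \left(6 - 22 \left(- \frac{2}{3 - 80}\right)\right) + 4137 = \left(6 - 22 \left(- \frac{2}{-77}\right)\right) + 4137 = \left(6 - 22 \left(\left(-2\right) \left(- \frac{1}{77}\right)\right)\right) + 4137 = \left(6 - \frac{4}{7}\right) + 4137 = \frac{38}{7} + 4137 = \frac{28997}{7}$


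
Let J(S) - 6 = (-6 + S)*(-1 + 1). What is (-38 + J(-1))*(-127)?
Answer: 4064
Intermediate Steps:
J(S) = 6 (J(S) = 6 + (-6 + S)*(-1 + 1) = 6 + (-6 + S)*0 = 6 + 0 = 6)
(-38 + J(-1))*(-127) = (-38 + 6)*(-127) = -32*(-127) = 4064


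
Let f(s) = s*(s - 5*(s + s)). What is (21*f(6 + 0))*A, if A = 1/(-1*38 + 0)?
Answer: 3402/19 ≈ 179.05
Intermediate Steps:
A = -1/38 (A = 1/(-38 + 0) = 1/(-38) = -1/38 ≈ -0.026316)
f(s) = -9*s² (f(s) = s*(s - 10*s) = s*(-9*s) = -9*s²)
(21*f(6 + 0))*A = (21*(-9*(6 + 0)²))*(-1/38) = (21*(-9*6²))*(-1/38) = (21*(-9*36))*(-1/38) = (21*(-324))*(-1/38) = -6804*(-1/38) = 3402/19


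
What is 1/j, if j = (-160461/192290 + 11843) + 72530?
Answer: 27470/2317703387 ≈ 1.1852e-5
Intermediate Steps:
j = 2317703387/27470 (j = (-160461*1/192290 + 11843) + 72530 = (-22923/27470 + 11843) + 72530 = 325304287/27470 + 72530 = 2317703387/27470 ≈ 84372.)
1/j = 1/(2317703387/27470) = 27470/2317703387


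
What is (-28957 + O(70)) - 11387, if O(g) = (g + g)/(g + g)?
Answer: -40343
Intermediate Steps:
O(g) = 1 (O(g) = (2*g)/((2*g)) = (2*g)*(1/(2*g)) = 1)
(-28957 + O(70)) - 11387 = (-28957 + 1) - 11387 = -28956 - 11387 = -40343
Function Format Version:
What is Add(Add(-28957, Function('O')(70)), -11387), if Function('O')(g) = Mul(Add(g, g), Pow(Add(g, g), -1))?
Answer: -40343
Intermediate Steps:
Function('O')(g) = 1 (Function('O')(g) = Mul(Mul(2, g), Pow(Mul(2, g), -1)) = Mul(Mul(2, g), Mul(Rational(1, 2), Pow(g, -1))) = 1)
Add(Add(-28957, Function('O')(70)), -11387) = Add(Add(-28957, 1), -11387) = Add(-28956, -11387) = -40343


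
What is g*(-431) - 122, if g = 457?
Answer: -197089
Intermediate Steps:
g*(-431) - 122 = 457*(-431) - 122 = -196967 - 122 = -197089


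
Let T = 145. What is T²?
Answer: 21025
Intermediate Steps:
T² = 145² = 21025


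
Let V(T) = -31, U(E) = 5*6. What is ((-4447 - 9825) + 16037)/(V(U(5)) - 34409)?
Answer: -353/6888 ≈ -0.051249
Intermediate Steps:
U(E) = 30
((-4447 - 9825) + 16037)/(V(U(5)) - 34409) = ((-4447 - 9825) + 16037)/(-31 - 34409) = (-14272 + 16037)/(-34440) = 1765*(-1/34440) = -353/6888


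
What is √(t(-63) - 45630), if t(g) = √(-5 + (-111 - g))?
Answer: √(-45630 + I*√53) ≈ 0.017 + 213.61*I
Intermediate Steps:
t(g) = √(-116 - g)
√(t(-63) - 45630) = √(√(-116 - 1*(-63)) - 45630) = √(√(-116 + 63) - 45630) = √(√(-53) - 45630) = √(I*√53 - 45630) = √(-45630 + I*√53)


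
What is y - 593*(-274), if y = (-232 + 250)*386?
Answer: 169430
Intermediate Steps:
y = 6948 (y = 18*386 = 6948)
y - 593*(-274) = 6948 - 593*(-274) = 6948 - 1*(-162482) = 6948 + 162482 = 169430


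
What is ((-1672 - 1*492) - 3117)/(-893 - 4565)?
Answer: 5281/5458 ≈ 0.96757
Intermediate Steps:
((-1672 - 1*492) - 3117)/(-893 - 4565) = ((-1672 - 492) - 3117)/(-5458) = (-2164 - 3117)*(-1/5458) = -5281*(-1/5458) = 5281/5458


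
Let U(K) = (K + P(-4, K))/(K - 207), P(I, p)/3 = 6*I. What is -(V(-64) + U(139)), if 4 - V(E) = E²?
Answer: 278323/68 ≈ 4093.0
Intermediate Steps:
V(E) = 4 - E²
P(I, p) = 18*I (P(I, p) = 3*(6*I) = 18*I)
U(K) = (-72 + K)/(-207 + K) (U(K) = (K + 18*(-4))/(K - 207) = (K - 72)/(-207 + K) = (-72 + K)/(-207 + K))
-(V(-64) + U(139)) = -((4 - 1*(-64)²) + (-72 + 139)/(-207 + 139)) = -((4 - 1*4096) + 67/(-68)) = -((4 - 4096) - 1/68*67) = -(-4092 - 67/68) = -1*(-278323/68) = 278323/68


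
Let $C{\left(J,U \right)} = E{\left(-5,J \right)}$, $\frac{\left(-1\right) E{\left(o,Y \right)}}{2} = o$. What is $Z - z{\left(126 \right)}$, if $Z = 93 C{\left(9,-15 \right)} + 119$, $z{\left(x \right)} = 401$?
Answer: $648$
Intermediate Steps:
$E{\left(o,Y \right)} = - 2 o$
$C{\left(J,U \right)} = 10$ ($C{\left(J,U \right)} = \left(-2\right) \left(-5\right) = 10$)
$Z = 1049$ ($Z = 93 \cdot 10 + 119 = 930 + 119 = 1049$)
$Z - z{\left(126 \right)} = 1049 - 401 = 648$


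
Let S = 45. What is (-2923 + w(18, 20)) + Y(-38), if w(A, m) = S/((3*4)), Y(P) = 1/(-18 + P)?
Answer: -163479/56 ≈ -2919.3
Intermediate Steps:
w(A, m) = 15/4 (w(A, m) = 45/((3*4)) = 45/12 = 45*(1/12) = 15/4)
(-2923 + w(18, 20)) + Y(-38) = (-2923 + 15/4) + 1/(-18 - 38) = -11677/4 + 1/(-56) = -11677/4 - 1/56 = -163479/56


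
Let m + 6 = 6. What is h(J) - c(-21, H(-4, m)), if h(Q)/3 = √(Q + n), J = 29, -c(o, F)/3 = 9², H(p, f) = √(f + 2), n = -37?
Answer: 243 + 6*I*√2 ≈ 243.0 + 8.4853*I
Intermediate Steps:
m = 0 (m = -6 + 6 = 0)
H(p, f) = √(2 + f)
c(o, F) = -243 (c(o, F) = -3*9² = -3*81 = -243)
h(Q) = 3*√(-37 + Q) (h(Q) = 3*√(Q - 37) = 3*√(-37 + Q))
h(J) - c(-21, H(-4, m)) = 3*√(-37 + 29) - 1*(-243) = 3*√(-8) + 243 = 3*(2*I*√2) + 243 = 6*I*√2 + 243 = 243 + 6*I*√2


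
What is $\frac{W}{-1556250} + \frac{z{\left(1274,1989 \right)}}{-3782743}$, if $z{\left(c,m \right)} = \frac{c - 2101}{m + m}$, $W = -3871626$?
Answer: $\frac{9709877972031359}{3903010585256250} \approx 2.4878$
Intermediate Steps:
$z{\left(c,m \right)} = \frac{-2101 + c}{2 m}$
$\frac{W}{-1556250} + \frac{z{\left(1274,1989 \right)}}{-3782743} = - \frac{3871626}{-1556250} + \frac{\frac{1}{2} \cdot \frac{1}{1989} \left(-2101 + 1274\right)}{-3782743} = \left(-3871626\right) \left(- \frac{1}{1556250}\right) + \frac{1}{2} \cdot \frac{1}{1989} \left(-827\right) \left(- \frac{1}{3782743}\right) = \frac{645271}{259375} - - \frac{827}{15047751654} = \frac{645271}{259375} + \frac{827}{15047751654} = \frac{9709877972031359}{3903010585256250}$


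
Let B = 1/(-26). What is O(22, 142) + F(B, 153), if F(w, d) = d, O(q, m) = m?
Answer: 295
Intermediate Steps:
B = -1/26 ≈ -0.038462
O(22, 142) + F(B, 153) = 142 + 153 = 295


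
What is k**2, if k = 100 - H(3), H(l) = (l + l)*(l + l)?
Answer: 4096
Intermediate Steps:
H(l) = 4*l**2 (H(l) = (2*l)*(2*l) = 4*l**2)
k = 64 (k = 100 - 4*3**2 = 100 - 4*9 = 100 - 1*36 = 100 - 36 = 64)
k**2 = 64**2 = 4096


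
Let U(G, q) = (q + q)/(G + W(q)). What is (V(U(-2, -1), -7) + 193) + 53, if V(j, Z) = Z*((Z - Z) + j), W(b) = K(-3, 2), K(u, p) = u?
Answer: 1216/5 ≈ 243.20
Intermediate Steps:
W(b) = -3
U(G, q) = 2*q/(-3 + G) (U(G, q) = (q + q)/(G - 3) = (2*q)/(-3 + G) = 2*q/(-3 + G))
V(j, Z) = Z*j (V(j, Z) = Z*(0 + j) = Z*j)
(V(U(-2, -1), -7) + 193) + 53 = (-14*(-1)/(-3 - 2) + 193) + 53 = (-14*(-1)/(-5) + 193) + 53 = (-14*(-1)*(-1)/5 + 193) + 53 = (-7*2/5 + 193) + 53 = (-14/5 + 193) + 53 = 951/5 + 53 = 1216/5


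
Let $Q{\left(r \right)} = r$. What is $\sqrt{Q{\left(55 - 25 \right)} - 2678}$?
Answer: $2 i \sqrt{662} \approx 51.459 i$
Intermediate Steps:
$\sqrt{Q{\left(55 - 25 \right)} - 2678} = \sqrt{\left(55 - 25\right) - 2678} = \sqrt{30 - 2678} = \sqrt{-2648} = 2 i \sqrt{662}$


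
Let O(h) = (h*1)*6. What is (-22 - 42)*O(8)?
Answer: -3072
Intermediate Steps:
O(h) = 6*h (O(h) = h*6 = 6*h)
(-22 - 42)*O(8) = (-22 - 42)*(6*8) = -64*48 = -3072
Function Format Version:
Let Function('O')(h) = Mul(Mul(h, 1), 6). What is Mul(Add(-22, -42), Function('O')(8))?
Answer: -3072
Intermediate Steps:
Function('O')(h) = Mul(6, h) (Function('O')(h) = Mul(h, 6) = Mul(6, h))
Mul(Add(-22, -42), Function('O')(8)) = Mul(Add(-22, -42), Mul(6, 8)) = Mul(-64, 48) = -3072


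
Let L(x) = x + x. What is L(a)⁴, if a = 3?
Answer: 1296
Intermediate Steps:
L(x) = 2*x
L(a)⁴ = (2*3)⁴ = 6⁴ = 1296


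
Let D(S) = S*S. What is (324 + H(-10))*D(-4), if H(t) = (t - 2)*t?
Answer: 7104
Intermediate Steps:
D(S) = S²
H(t) = t*(-2 + t) (H(t) = (-2 + t)*t = t*(-2 + t))
(324 + H(-10))*D(-4) = (324 - 10*(-2 - 10))*(-4)² = (324 - 10*(-12))*16 = (324 + 120)*16 = 444*16 = 7104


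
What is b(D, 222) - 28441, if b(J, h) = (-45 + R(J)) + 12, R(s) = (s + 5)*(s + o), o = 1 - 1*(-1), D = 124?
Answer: -12220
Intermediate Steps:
o = 2 (o = 1 + 1 = 2)
R(s) = (2 + s)*(5 + s) (R(s) = (s + 5)*(s + 2) = (5 + s)*(2 + s) = (2 + s)*(5 + s))
b(J, h) = -23 + J² + 7*J (b(J, h) = (-45 + (10 + J² + 7*J)) + 12 = (-35 + J² + 7*J) + 12 = -23 + J² + 7*J)
b(D, 222) - 28441 = (-23 + 124² + 7*124) - 28441 = (-23 + 15376 + 868) - 28441 = 16221 - 28441 = -12220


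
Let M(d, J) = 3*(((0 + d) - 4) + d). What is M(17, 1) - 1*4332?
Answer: -4242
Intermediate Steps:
M(d, J) = -12 + 6*d (M(d, J) = 3*((d - 4) + d) = 3*((-4 + d) + d) = 3*(-4 + 2*d) = -12 + 6*d)
M(17, 1) - 1*4332 = (-12 + 6*17) - 1*4332 = (-12 + 102) - 4332 = 90 - 4332 = -4242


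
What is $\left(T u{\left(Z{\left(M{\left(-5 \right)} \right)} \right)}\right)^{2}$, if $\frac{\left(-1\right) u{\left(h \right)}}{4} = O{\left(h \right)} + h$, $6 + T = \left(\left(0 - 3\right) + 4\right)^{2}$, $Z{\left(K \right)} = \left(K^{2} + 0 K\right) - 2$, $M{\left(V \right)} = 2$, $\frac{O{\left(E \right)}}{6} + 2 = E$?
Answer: $1600$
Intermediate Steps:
$O{\left(E \right)} = -12 + 6 E$
$Z{\left(K \right)} = -2 + K^{2}$ ($Z{\left(K \right)} = \left(K^{2} + 0\right) - 2 = K^{2} - 2 = -2 + K^{2}$)
$T = -5$ ($T = -6 + \left(\left(0 - 3\right) + 4\right)^{2} = -6 + \left(-3 + 4\right)^{2} = -6 + 1^{2} = -6 + 1 = -5$)
$u{\left(h \right)} = 48 - 28 h$ ($u{\left(h \right)} = - 4 \left(\left(-12 + 6 h\right) + h\right) = - 4 \left(-12 + 7 h\right) = 48 - 28 h$)
$\left(T u{\left(Z{\left(M{\left(-5 \right)} \right)} \right)}\right)^{2} = \left(- 5 \left(48 - 28 \left(-2 + 2^{2}\right)\right)\right)^{2} = \left(- 5 \left(48 - 28 \left(-2 + 4\right)\right)\right)^{2} = \left(- 5 \left(48 - 56\right)\right)^{2} = \left(\left(-5\right) \left(-8\right)\right)^{2} = 40^{2} = 1600$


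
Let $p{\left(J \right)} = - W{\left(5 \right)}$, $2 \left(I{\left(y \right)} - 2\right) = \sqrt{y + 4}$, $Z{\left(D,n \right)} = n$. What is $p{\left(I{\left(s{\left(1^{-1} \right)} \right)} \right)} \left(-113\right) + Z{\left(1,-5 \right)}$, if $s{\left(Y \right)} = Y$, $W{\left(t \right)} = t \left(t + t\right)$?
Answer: $5645$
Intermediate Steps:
$W{\left(t \right)} = 2 t^{2}$ ($W{\left(t \right)} = t 2 t = 2 t^{2}$)
$I{\left(y \right)} = 2 + \frac{\sqrt{4 + y}}{2}$ ($I{\left(y \right)} = 2 + \frac{\sqrt{y + 4}}{2} = 2 + \frac{\sqrt{4 + y}}{2}$)
$p{\left(J \right)} = -50$ ($p{\left(J \right)} = - 2 \cdot 5^{2} = - 2 \cdot 25 = \left(-1\right) 50 = -50$)
$p{\left(I{\left(s{\left(1^{-1} \right)} \right)} \right)} \left(-113\right) + Z{\left(1,-5 \right)} = \left(-50\right) \left(-113\right) - 5 = 5650 - 5 = 5645$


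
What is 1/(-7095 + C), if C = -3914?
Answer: -1/11009 ≈ -9.0835e-5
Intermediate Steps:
1/(-7095 + C) = 1/(-7095 - 3914) = 1/(-11009) = -1/11009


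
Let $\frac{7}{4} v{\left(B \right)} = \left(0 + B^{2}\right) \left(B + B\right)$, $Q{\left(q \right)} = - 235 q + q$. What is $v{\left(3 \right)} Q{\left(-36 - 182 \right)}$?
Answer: $\frac{11018592}{7} \approx 1.5741 \cdot 10^{6}$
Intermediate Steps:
$Q{\left(q \right)} = - 234 q$
$v{\left(B \right)} = \frac{8 B^{3}}{7}$ ($v{\left(B \right)} = \frac{4 \left(0 + B^{2}\right) \left(B + B\right)}{7} = \frac{4 B^{2} \cdot 2 B}{7} = \frac{4 \cdot 2 B^{3}}{7} = \frac{8 B^{3}}{7}$)
$v{\left(3 \right)} Q{\left(-36 - 182 \right)} = \frac{8 \cdot 3^{3}}{7} \left(- 234 \left(-36 - 182\right)\right) = \frac{8}{7} \cdot 27 \left(- 234 \left(-36 - 182\right)\right) = \frac{216 \left(\left(-234\right) \left(-218\right)\right)}{7} = \frac{216}{7} \cdot 51012 = \frac{11018592}{7}$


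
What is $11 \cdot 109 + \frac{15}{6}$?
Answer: $\frac{2403}{2} \approx 1201.5$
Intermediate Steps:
$11 \cdot 109 + \frac{15}{6} = 1199 + 15 \cdot \frac{1}{6} = 1199 + \frac{5}{2} = \frac{2403}{2}$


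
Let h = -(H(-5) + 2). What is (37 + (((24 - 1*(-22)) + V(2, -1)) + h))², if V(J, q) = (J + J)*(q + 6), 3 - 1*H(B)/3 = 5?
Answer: 11449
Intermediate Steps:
H(B) = -6 (H(B) = 9 - 3*5 = 9 - 15 = -6)
h = 4 (h = -(-6 + 2) = -1*(-4) = 4)
V(J, q) = 2*J*(6 + q) (V(J, q) = (2*J)*(6 + q) = 2*J*(6 + q))
(37 + (((24 - 1*(-22)) + V(2, -1)) + h))² = (37 + (((24 - 1*(-22)) + 2*2*(6 - 1)) + 4))² = (37 + (((24 + 22) + 2*2*5) + 4))² = (37 + ((46 + 20) + 4))² = (37 + (66 + 4))² = (37 + 70)² = 107² = 11449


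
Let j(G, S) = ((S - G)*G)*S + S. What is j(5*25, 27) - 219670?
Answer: -550393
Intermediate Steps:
j(G, S) = S + G*S*(S - G) (j(G, S) = (G*(S - G))*S + S = G*S*(S - G) + S = S + G*S*(S - G))
j(5*25, 27) - 219670 = 27*(1 - (5*25)² + (5*25)*27) - 219670 = 27*(1 - 1*125² + 125*27) - 219670 = 27*(1 - 1*15625 + 3375) - 219670 = 27*(1 - 15625 + 3375) - 219670 = 27*(-12249) - 219670 = -330723 - 219670 = -550393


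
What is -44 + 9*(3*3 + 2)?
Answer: 55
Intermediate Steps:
-44 + 9*(3*3 + 2) = -44 + 9*(9 + 2) = -44 + 9*11 = -44 + 99 = 55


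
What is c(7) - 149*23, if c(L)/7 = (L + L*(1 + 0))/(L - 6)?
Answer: -3329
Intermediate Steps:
c(L) = 14*L/(-6 + L) (c(L) = 7*((L + L*(1 + 0))/(L - 6)) = 7*((L + L*1)/(-6 + L)) = 7*((L + L)/(-6 + L)) = 7*((2*L)/(-6 + L)) = 7*(2*L/(-6 + L)) = 14*L/(-6 + L))
c(7) - 149*23 = 14*7/(-6 + 7) - 149*23 = 14*7/1 - 3427 = 14*7*1 - 3427 = 98 - 3427 = -3329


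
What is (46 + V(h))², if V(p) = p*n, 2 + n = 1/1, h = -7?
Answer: 2809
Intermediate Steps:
n = -1 (n = -2 + 1/1 = -2 + 1 = -1)
V(p) = -p (V(p) = p*(-1) = -p)
(46 + V(h))² = (46 - 1*(-7))² = (46 + 7)² = 53² = 2809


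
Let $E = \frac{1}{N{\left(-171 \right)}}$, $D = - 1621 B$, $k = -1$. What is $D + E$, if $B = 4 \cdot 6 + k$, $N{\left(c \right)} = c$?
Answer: $- \frac{6375394}{171} \approx -37283.0$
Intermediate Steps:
$B = 23$ ($B = 4 \cdot 6 - 1 = 24 - 1 = 23$)
$D = -37283$ ($D = \left(-1621\right) 23 = -37283$)
$E = - \frac{1}{171}$ ($E = \frac{1}{-171} = - \frac{1}{171} \approx -0.005848$)
$D + E = -37283 - \frac{1}{171} = - \frac{6375394}{171}$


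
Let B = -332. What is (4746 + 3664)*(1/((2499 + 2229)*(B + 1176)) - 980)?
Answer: -16444171224595/1995216 ≈ -8.2418e+6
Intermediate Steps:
(4746 + 3664)*(1/((2499 + 2229)*(B + 1176)) - 980) = (4746 + 3664)*(1/((2499 + 2229)*(-332 + 1176)) - 980) = 8410*(1/(4728*844) - 980) = 8410*((1/4728)*(1/844) - 980) = 8410*(1/3990432 - 980) = 8410*(-3910623359/3990432) = -16444171224595/1995216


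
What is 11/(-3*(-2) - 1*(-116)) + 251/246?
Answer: 8332/7503 ≈ 1.1105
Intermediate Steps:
11/(-3*(-2) - 1*(-116)) + 251/246 = 11/(6 + 116) + 251*(1/246) = 11/122 + 251/246 = 8332/7503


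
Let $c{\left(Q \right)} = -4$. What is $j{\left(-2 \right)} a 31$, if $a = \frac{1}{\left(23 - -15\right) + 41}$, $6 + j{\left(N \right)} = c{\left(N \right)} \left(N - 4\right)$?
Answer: $\frac{558}{79} \approx 7.0633$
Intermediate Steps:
$j{\left(N \right)} = 10 - 4 N$ ($j{\left(N \right)} = -6 - 4 \left(N - 4\right) = -6 - 4 \left(-4 + N\right) = -6 - \left(-16 + 4 N\right) = 10 - 4 N$)
$a = \frac{1}{79}$ ($a = \frac{1}{\left(23 + 15\right) + 41} = \frac{1}{38 + 41} = \frac{1}{79} \approx 0.012658$)
$j{\left(-2 \right)} a 31 = \left(10 - -8\right) \frac{1}{79} \cdot 31 = \left(10 + 8\right) \frac{1}{79} \cdot 31 = 18 \cdot \frac{1}{79} \cdot 31 = \frac{18}{79} \cdot 31 = \frac{558}{79}$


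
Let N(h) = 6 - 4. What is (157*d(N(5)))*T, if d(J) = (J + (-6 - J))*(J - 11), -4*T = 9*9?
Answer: -343359/2 ≈ -1.7168e+5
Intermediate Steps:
N(h) = 2
T = -81/4 (T = -9*9/4 = -¼*81 = -81/4 ≈ -20.250)
d(J) = 66 - 6*J (d(J) = -6*(-11 + J) = 66 - 6*J)
(157*d(N(5)))*T = (157*(66 - 6*2))*(-81/4) = (157*(66 - 12))*(-81/4) = (157*54)*(-81/4) = 8478*(-81/4) = -343359/2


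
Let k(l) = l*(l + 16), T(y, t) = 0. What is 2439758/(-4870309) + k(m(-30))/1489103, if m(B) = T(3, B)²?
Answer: -2439758/4870309 ≈ -0.50095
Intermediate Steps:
m(B) = 0 (m(B) = 0² = 0)
k(l) = l*(16 + l)
2439758/(-4870309) + k(m(-30))/1489103 = 2439758/(-4870309) + (0*(16 + 0))/1489103 = 2439758*(-1/4870309) + (0*16)*(1/1489103) = -2439758/4870309 + 0*(1/1489103) = -2439758/4870309 + 0 = -2439758/4870309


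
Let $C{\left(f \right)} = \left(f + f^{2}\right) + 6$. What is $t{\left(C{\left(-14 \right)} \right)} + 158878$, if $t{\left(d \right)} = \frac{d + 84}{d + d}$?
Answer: $\frac{7467300}{47} \approx 1.5888 \cdot 10^{5}$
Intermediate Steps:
$C{\left(f \right)} = 6 + f + f^{2}$
$t{\left(d \right)} = \frac{84 + d}{2 d}$
$t{\left(C{\left(-14 \right)} \right)} + 158878 = \frac{84 + \left(6 - 14 + \left(-14\right)^{2}\right)}{2 \left(6 - 14 + \left(-14\right)^{2}\right)} + 158878 = \frac{84 + \left(6 - 14 + 196\right)}{2 \left(6 - 14 + 196\right)} + 158878 = \frac{84 + 188}{2 \cdot 188} + 158878 = \frac{1}{2} \cdot \frac{1}{188} \cdot 272 + 158878 = \frac{34}{47} + 158878 = \frac{7467300}{47}$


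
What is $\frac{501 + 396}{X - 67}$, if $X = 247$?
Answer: $\frac{299}{60} \approx 4.9833$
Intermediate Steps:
$\frac{501 + 396}{X - 67} = \frac{501 + 396}{247 - 67} = \frac{897}{180} = 897 \cdot \frac{1}{180} = \frac{299}{60}$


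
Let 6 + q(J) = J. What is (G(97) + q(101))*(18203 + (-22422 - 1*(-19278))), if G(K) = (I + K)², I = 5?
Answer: 158104441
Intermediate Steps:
q(J) = -6 + J
G(K) = (5 + K)²
(G(97) + q(101))*(18203 + (-22422 - 1*(-19278))) = ((5 + 97)² + (-6 + 101))*(18203 + (-22422 - 1*(-19278))) = (102² + 95)*(18203 + (-22422 + 19278)) = (10404 + 95)*(18203 - 3144) = 10499*15059 = 158104441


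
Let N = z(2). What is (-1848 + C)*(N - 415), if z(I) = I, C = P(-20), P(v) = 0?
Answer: 763224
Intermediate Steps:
C = 0
N = 2
(-1848 + C)*(N - 415) = (-1848 + 0)*(2 - 415) = -1848*(-413) = 763224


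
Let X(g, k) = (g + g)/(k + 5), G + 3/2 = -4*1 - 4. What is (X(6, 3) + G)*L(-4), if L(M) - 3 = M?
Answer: 8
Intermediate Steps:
L(M) = 3 + M
G = -19/2 (G = -3/2 + (-4*1 - 4) = -3/2 + (-4 - 4) = -3/2 - 8 = -19/2 ≈ -9.5000)
X(g, k) = 2*g/(5 + k) (X(g, k) = (2*g)/(5 + k) = 2*g/(5 + k))
(X(6, 3) + G)*L(-4) = (2*6/(5 + 3) - 19/2)*(3 - 4) = (2*6/8 - 19/2)*(-1) = (2*6*(1/8) - 19/2)*(-1) = (3/2 - 19/2)*(-1) = -8*(-1) = 8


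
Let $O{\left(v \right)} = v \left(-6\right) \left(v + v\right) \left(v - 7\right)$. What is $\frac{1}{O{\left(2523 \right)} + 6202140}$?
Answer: $- \frac{1}{192181849428} \approx -5.2034 \cdot 10^{-12}$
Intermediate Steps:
$O{\left(v \right)} = - 12 v^{2} \left(-7 + v\right)$ ($O{\left(v \right)} = - 6 v 2 v \left(-7 + v\right) = - 12 v^{2} \left(-7 + v\right)$)
$\frac{1}{O{\left(2523 \right)} + 6202140} = \frac{1}{12 \cdot 2523^{2} \left(7 - 2523\right) + 6202140} = \frac{1}{12 \cdot 6365529 \left(7 - 2523\right) + 6202140} = \frac{1}{12 \cdot 6365529 \left(-2516\right) + 6202140} = \frac{1}{-192188051568 + 6202140} = \frac{1}{-192181849428} = - \frac{1}{192181849428}$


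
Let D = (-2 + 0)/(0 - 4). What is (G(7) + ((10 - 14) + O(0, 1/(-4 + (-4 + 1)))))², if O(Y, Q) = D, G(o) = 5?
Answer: 9/4 ≈ 2.2500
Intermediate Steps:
D = ½ (D = -2/(-4) = -2*(-¼) = ½ ≈ 0.50000)
O(Y, Q) = ½
(G(7) + ((10 - 14) + O(0, 1/(-4 + (-4 + 1)))))² = (5 + ((10 - 14) + ½))² = (5 + (-4 + ½))² = (5 - 7/2)² = (3/2)² = 9/4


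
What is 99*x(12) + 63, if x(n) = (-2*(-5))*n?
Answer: 11943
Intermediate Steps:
x(n) = 10*n
99*x(12) + 63 = 99*(10*12) + 63 = 99*120 + 63 = 11880 + 63 = 11943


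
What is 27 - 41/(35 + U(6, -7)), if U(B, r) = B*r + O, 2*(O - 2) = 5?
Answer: 217/5 ≈ 43.400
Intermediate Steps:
O = 9/2 (O = 2 + (1/2)*5 = 2 + 5/2 = 9/2 ≈ 4.5000)
U(B, r) = 9/2 + B*r (U(B, r) = B*r + 9/2 = 9/2 + B*r)
27 - 41/(35 + U(6, -7)) = 27 - 41/(35 + (9/2 + 6*(-7))) = 27 - 41/(35 + (9/2 - 42)) = 27 - 41/(35 - 75/2) = 27 - 41/(-5/2) = 27 - 2/5*(-41) = 27 + 82/5 = 217/5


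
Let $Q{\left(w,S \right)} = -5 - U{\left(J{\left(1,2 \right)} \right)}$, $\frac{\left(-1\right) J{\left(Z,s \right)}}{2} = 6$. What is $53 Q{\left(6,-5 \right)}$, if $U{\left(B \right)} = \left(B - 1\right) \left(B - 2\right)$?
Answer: $-9911$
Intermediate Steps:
$J{\left(Z,s \right)} = -12$ ($J{\left(Z,s \right)} = \left(-2\right) 6 = -12$)
$U{\left(B \right)} = \left(-1 + B\right) \left(-2 + B\right)$
$Q{\left(w,S \right)} = -187$ ($Q{\left(w,S \right)} = -5 - \left(2 + \left(-12\right)^{2} - -36\right) = -5 - \left(2 + 144 + 36\right) = -5 - 182 = -187$)
$53 Q{\left(6,-5 \right)} = 53 \left(-187\right) = -9911$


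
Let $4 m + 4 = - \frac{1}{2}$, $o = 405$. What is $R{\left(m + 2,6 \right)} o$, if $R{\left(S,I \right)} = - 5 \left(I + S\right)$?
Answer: $- \frac{111375}{8} \approx -13922.0$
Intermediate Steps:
$m = - \frac{9}{8}$ ($m = -1 + \frac{\left(-1\right) \frac{1}{2}}{4} = -1 + \frac{1}{4} \left(- \frac{1}{2}\right) = -1 - \frac{1}{8} = - \frac{9}{8} \approx -1.125$)
$R{\left(S,I \right)} = - 5 I - 5 S$
$R{\left(m + 2,6 \right)} o = \left(\left(-5\right) 6 - 5 \left(- \frac{9}{8} + 2\right)\right) 405 = \left(-30 - \frac{35}{8}\right) 405 = \left(- \frac{275}{8}\right) 405 = - \frac{111375}{8}$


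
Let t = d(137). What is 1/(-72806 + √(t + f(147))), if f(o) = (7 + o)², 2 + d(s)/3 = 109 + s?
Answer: -36403/2650344594 - 2*√382/1325172297 ≈ -1.3765e-5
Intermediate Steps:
d(s) = 321 + 3*s (d(s) = -6 + 3*(109 + s) = -6 + (327 + 3*s) = 321 + 3*s)
t = 732 (t = 321 + 3*137 = 321 + 411 = 732)
1/(-72806 + √(t + f(147))) = 1/(-72806 + √(732 + (7 + 147)²)) = 1/(-72806 + √(732 + 154²)) = 1/(-72806 + √(732 + 23716)) = 1/(-72806 + √24448) = 1/(-72806 + 8*√382)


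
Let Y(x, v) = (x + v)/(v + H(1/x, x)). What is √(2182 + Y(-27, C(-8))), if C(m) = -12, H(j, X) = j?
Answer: √54631/5 ≈ 46.747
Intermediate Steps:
Y(x, v) = (v + x)/(v + 1/x) (Y(x, v) = (x + v)/(v + 1/x) = (v + x)/(v + 1/x))
√(2182 + Y(-27, C(-8))) = √(2182 - 27*(-12 - 27)/(1 - 12*(-27))) = √(2182 - 27*(-39)/(1 + 324)) = √(2182 - 27*(-39)/325) = √(2182 - 27*1/325*(-39)) = √(2182 + 81/25) = √(54631/25) = √54631/5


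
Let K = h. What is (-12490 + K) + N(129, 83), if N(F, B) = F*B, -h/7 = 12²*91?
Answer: -93511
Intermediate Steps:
h = -91728 (h = -7*12²*91 = -1008*91 = -7*13104 = -91728)
K = -91728
N(F, B) = B*F
(-12490 + K) + N(129, 83) = (-12490 - 91728) + 83*129 = -104218 + 10707 = -93511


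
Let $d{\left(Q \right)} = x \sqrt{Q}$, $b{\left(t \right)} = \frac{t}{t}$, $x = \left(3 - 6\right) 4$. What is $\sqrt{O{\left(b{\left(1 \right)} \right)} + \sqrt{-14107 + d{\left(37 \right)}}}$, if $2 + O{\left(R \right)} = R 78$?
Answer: $\sqrt{76 + i \sqrt{14107 + 12 \sqrt{37}}} \approx 10.423 + 5.7125 i$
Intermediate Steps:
$x = -12$ ($x = \left(-3\right) 4 = -12$)
$b{\left(t \right)} = 1$
$d{\left(Q \right)} = - 12 \sqrt{Q}$
$O{\left(R \right)} = -2 + 78 R$ ($O{\left(R \right)} = -2 + R 78 = -2 + 78 R$)
$\sqrt{O{\left(b{\left(1 \right)} \right)} + \sqrt{-14107 + d{\left(37 \right)}}} = \sqrt{\left(-2 + 78 \cdot 1\right) + \sqrt{-14107 - 12 \sqrt{37}}} = \sqrt{\left(-2 + 78\right) + \sqrt{-14107 - 12 \sqrt{37}}} = \sqrt{76 + \sqrt{-14107 - 12 \sqrt{37}}}$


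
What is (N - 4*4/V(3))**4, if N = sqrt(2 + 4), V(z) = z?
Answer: 151396/81 - 19840*sqrt(6)/27 ≈ 69.165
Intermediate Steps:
N = sqrt(6) ≈ 2.4495
(N - 4*4/V(3))**4 = (sqrt(6) - 4*4/3)**4 = (sqrt(6) - 16/3)**4 = (-16/3 + sqrt(6))**4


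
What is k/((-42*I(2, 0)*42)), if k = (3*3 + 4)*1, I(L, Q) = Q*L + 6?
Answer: -13/10584 ≈ -0.0012283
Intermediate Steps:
I(L, Q) = 6 + L*Q (I(L, Q) = L*Q + 6 = 6 + L*Q)
k = 13 (k = (9 + 4)*1 = 13*1 = 13)
k/((-42*I(2, 0)*42)) = 13/((-42*(6 + 2*0)*42)) = 13/((-42*(6 + 0)*42)) = 13/((-42*6*42)) = 13/((-252*42)) = 13/((-1*10584)) = 13/(-10584) = 13*(-1/10584) = -13/10584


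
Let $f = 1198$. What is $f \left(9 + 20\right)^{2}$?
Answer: $1007518$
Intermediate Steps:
$f \left(9 + 20\right)^{2} = 1198 \left(9 + 20\right)^{2} = 1198 \cdot 29^{2} = 1198 \cdot 841 = 1007518$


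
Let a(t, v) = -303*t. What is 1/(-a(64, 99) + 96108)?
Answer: 1/115500 ≈ 8.6580e-6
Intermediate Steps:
1/(-a(64, 99) + 96108) = 1/(-(-303)*64 + 96108) = 1/(-1*(-19392) + 96108) = 1/(19392 + 96108) = 1/115500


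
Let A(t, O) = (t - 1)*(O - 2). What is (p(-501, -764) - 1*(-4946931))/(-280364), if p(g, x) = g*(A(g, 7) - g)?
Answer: -1488360/70091 ≈ -21.235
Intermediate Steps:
A(t, O) = (-1 + t)*(-2 + O)
p(g, x) = g*(-5 + 4*g) (p(g, x) = g*((2 - 1*7 - 2*g + 7*g) - g) = g*((2 - 7 - 2*g + 7*g) - g) = g*((-5 + 5*g) - g) = g*(-5 + 4*g))
(p(-501, -764) - 1*(-4946931))/(-280364) = (-501*(-5 + 4*(-501)) - 1*(-4946931))/(-280364) = (-501*(-5 - 2004) + 4946931)*(-1/280364) = (-501*(-2009) + 4946931)*(-1/280364) = (1006509 + 4946931)*(-1/280364) = 5953440*(-1/280364) = -1488360/70091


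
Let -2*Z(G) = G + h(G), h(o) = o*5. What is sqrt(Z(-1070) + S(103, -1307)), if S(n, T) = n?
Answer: sqrt(3313) ≈ 57.559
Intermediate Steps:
h(o) = 5*o
Z(G) = -3*G (Z(G) = -(G + 5*G)/2 = -3*G)
sqrt(Z(-1070) + S(103, -1307)) = sqrt(-3*(-1070) + 103) = sqrt(3210 + 103) = sqrt(3313)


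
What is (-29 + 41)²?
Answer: 144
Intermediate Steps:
(-29 + 41)² = 12² = 144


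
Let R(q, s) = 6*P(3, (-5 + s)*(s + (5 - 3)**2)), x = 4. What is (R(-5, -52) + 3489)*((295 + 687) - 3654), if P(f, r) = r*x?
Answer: -184776816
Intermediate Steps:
P(f, r) = 4*r (P(f, r) = r*4 = 4*r)
R(q, s) = 24*(-5 + s)*(4 + s) (R(q, s) = 6*(4*((-5 + s)*(s + (5 - 3)**2))) = 6*(4*((-5 + s)*(s + 2**2))) = 6*(4*((-5 + s)*(s + 4))) = 6*(4*((-5 + s)*(4 + s))) = 6*(4*(-5 + s)*(4 + s)) = 24*(-5 + s)*(4 + s))
(R(-5, -52) + 3489)*((295 + 687) - 3654) = ((-480 - 24*(-52) + 24*(-52)**2) + 3489)*((295 + 687) - 3654) = ((-480 + 1248 + 24*2704) + 3489)*(982 - 3654) = ((-480 + 1248 + 64896) + 3489)*(-2672) = (65664 + 3489)*(-2672) = 69153*(-2672) = -184776816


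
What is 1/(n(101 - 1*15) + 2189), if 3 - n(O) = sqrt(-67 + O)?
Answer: 2192/4804845 + sqrt(19)/4804845 ≈ 0.00045711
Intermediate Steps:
n(O) = 3 - sqrt(-67 + O)
1/(n(101 - 1*15) + 2189) = 1/((3 - sqrt(-67 + (101 - 1*15))) + 2189) = 1/((3 - sqrt(-67 + (101 - 15))) + 2189) = 1/((3 - sqrt(-67 + 86)) + 2189) = 1/((3 - sqrt(19)) + 2189) = 1/(2192 - sqrt(19))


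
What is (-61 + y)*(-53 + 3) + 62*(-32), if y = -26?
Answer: 2366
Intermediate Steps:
(-61 + y)*(-53 + 3) + 62*(-32) = (-61 - 26)*(-53 + 3) + 62*(-32) = -87*(-50) - 1984 = 4350 - 1984 = 2366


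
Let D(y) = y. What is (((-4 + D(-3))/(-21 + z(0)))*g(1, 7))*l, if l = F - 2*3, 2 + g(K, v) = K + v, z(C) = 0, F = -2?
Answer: -16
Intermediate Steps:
g(K, v) = -2 + K + v (g(K, v) = -2 + (K + v) = -2 + K + v)
l = -8 (l = -2 - 2*3 = -2 - 6 = -8)
(((-4 + D(-3))/(-21 + z(0)))*g(1, 7))*l = (((-4 - 3)/(-21 + 0))*(-2 + 1 + 7))*(-8) = (-7/(-21)*6)*(-8) = (-7*(-1/21)*6)*(-8) = ((1/3)*6)*(-8) = 2*(-8) = -16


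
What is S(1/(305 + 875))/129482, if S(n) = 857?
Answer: 857/129482 ≈ 0.0066187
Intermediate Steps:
S(1/(305 + 875))/129482 = 857/129482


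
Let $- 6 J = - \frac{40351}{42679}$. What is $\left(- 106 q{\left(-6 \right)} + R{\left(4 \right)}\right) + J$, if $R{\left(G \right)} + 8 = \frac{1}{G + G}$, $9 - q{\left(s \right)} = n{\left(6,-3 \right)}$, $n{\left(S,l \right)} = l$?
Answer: $- \frac{1310809439}{1024296} \approx -1279.7$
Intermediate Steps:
$q{\left(s \right)} = 12$ ($q{\left(s \right)} = 9 - -3 = 9 + 3 = 12$)
$R{\left(G \right)} = -8 + \frac{1}{2 G}$ ($R{\left(G \right)} = -8 + \frac{1}{G + G} = -8 + \frac{1}{2 G}$)
$J = \frac{40351}{256074}$ ($J = - \frac{\left(-40351\right) \frac{1}{42679}}{6} = \left(- \frac{1}{6}\right) \left(- \frac{40351}{42679}\right) = \frac{40351}{256074} \approx 0.15758$)
$\left(- 106 q{\left(-6 \right)} + R{\left(4 \right)}\right) + J = \left(\left(-106\right) 12 - \left(8 - \frac{1}{2 \cdot 4}\right)\right) + \frac{40351}{256074} = \left(-1272 + \left(-8 + \frac{1}{2} \cdot \frac{1}{4}\right)\right) + \frac{40351}{256074} = \left(-1272 + \left(-8 + \frac{1}{8}\right)\right) + \frac{40351}{256074} = \left(-1272 - \frac{63}{8}\right) + \frac{40351}{256074} = - \frac{10239}{8} + \frac{40351}{256074} = - \frac{1310809439}{1024296}$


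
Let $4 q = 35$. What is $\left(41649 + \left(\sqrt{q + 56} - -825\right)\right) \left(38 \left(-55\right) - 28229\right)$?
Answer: $-1287769206 - \frac{30319 \sqrt{259}}{2} \approx -1.288 \cdot 10^{9}$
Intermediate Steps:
$q = \frac{35}{4}$ ($q = \frac{1}{4} \cdot 35 = \frac{35}{4} \approx 8.75$)
$\left(41649 + \left(\sqrt{q + 56} - -825\right)\right) \left(38 \left(-55\right) - 28229\right) = \left(41649 + \left(\sqrt{\frac{35}{4} + 56} - -825\right)\right) \left(38 \left(-55\right) - 28229\right) = \left(41649 + \left(\sqrt{\frac{259}{4}} + 825\right)\right) \left(-2090 - 28229\right) = \left(41649 + \left(\frac{\sqrt{259}}{2} + 825\right)\right) \left(-30319\right) = \left(41649 + \left(825 + \frac{\sqrt{259}}{2}\right)\right) \left(-30319\right) = \left(42474 + \frac{\sqrt{259}}{2}\right) \left(-30319\right) = -1287769206 - \frac{30319 \sqrt{259}}{2}$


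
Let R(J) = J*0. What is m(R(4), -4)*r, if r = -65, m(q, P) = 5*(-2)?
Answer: 650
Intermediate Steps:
R(J) = 0
m(q, P) = -10
m(R(4), -4)*r = -10*(-65) = 650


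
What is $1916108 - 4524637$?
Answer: $-2608529$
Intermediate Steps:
$1916108 - 4524637 = -2608529$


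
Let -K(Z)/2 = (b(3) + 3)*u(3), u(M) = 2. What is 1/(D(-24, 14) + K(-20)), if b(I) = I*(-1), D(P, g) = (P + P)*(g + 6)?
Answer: -1/960 ≈ -0.0010417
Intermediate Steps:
D(P, g) = 2*P*(6 + g) (D(P, g) = (2*P)*(6 + g) = 2*P*(6 + g))
b(I) = -I
K(Z) = 0 (K(Z) = -2*(-1*3 + 3)*2 = -2*(-3 + 3)*2 = -0*2 = -2*0 = 0)
1/(D(-24, 14) + K(-20)) = 1/(2*(-24)*(6 + 14) + 0) = 1/(2*(-24)*20 + 0) = 1/(-960 + 0) = 1/(-960) = -1/960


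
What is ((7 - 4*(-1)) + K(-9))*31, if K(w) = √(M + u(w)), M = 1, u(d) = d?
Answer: 341 + 62*I*√2 ≈ 341.0 + 87.681*I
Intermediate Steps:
K(w) = √(1 + w)
((7 - 4*(-1)) + K(-9))*31 = ((7 - 4*(-1)) + √(1 - 9))*31 = ((7 + 4) + √(-8))*31 = (11 + 2*I*√2)*31 = 341 + 62*I*√2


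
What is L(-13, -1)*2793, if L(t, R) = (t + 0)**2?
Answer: 472017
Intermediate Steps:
L(t, R) = t**2
L(-13, -1)*2793 = (-13)**2*2793 = 169*2793 = 472017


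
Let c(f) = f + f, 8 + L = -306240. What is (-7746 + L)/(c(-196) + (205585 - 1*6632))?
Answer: -313994/198561 ≈ -1.5813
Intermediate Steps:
L = -306248 (L = -8 - 306240 = -306248)
c(f) = 2*f
(-7746 + L)/(c(-196) + (205585 - 1*6632)) = (-7746 - 306248)/(2*(-196) + (205585 - 1*6632)) = -313994/(-392 + (205585 - 6632)) = -313994/(-392 + 198953) = -313994/198561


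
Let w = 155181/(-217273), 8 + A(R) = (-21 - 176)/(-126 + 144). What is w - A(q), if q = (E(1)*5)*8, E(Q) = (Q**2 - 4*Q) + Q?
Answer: 71296835/3910914 ≈ 18.230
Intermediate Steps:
E(Q) = Q**2 - 3*Q
q = -80 (q = ((1*(-3 + 1))*5)*8 = ((1*(-2))*5)*8 = -2*5*8 = -10*8 = -80)
A(R) = -341/18 (A(R) = -8 + (-21 - 176)/(-126 + 144) = -8 - 197/18 = -341/18)
w = -155181/217273 (w = 155181*(-1/217273) = -155181/217273 ≈ -0.71422)
w - A(q) = -155181/217273 - 1*(-341/18) = -155181/217273 + 341/18 = 71296835/3910914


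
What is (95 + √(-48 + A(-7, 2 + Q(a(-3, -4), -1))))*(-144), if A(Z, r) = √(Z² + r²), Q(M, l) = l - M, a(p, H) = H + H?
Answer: -13680 - 144*I*√(48 - √130) ≈ -13680.0 - 871.15*I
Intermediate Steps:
a(p, H) = 2*H
(95 + √(-48 + A(-7, 2 + Q(a(-3, -4), -1))))*(-144) = (95 + √(-48 + √((-7)² + (2 + (-1 - 2*(-4)))²)))*(-144) = (95 + √(-48 + √(49 + (2 + (-1 - 1*(-8)))²)))*(-144) = (95 + √(-48 + √(49 + (2 + (-1 + 8))²)))*(-144) = (95 + √(-48 + √(49 + (2 + 7)²)))*(-144) = (95 + √(-48 + √(49 + 9²)))*(-144) = (95 + √(-48 + √(49 + 81)))*(-144) = (95 + √(-48 + √130))*(-144) = -13680 - 144*√(-48 + √130)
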